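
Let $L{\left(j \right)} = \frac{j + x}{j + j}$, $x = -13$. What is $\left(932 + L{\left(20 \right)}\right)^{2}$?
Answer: $\frac{1390320369}{1600} \approx 8.6895 \cdot 10^{5}$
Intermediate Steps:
$L{\left(j \right)} = \frac{-13 + j}{2 j}$ ($L{\left(j \right)} = \frac{j - 13}{j + j} = \frac{-13 + j}{2 j}$)
$\left(932 + L{\left(20 \right)}\right)^{2} = \left(932 + \frac{-13 + 20}{2 \cdot 20}\right)^{2} = \left(932 + \frac{1}{2} \cdot \frac{1}{20} \cdot 7\right)^{2} = \left(932 + \frac{7}{40}\right)^{2} = \left(\frac{37287}{40}\right)^{2} = \frac{1390320369}{1600}$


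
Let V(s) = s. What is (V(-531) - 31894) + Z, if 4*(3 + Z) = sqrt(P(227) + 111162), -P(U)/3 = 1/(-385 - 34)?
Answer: -32428 + 3*sqrt(2168412571)/1676 ≈ -32345.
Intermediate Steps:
P(U) = 3/419 (P(U) = -3/(-385 - 34) = -3/(-419) = -3*(-1/419) = 3/419)
Z = -3 + 3*sqrt(2168412571)/1676 (Z = -3 + sqrt(3/419 + 111162)/4 = -3 + sqrt(46576881/419)/4 = -3 + (3*sqrt(2168412571)/419)/4 = -3 + 3*sqrt(2168412571)/1676 ≈ 80.352)
(V(-531) - 31894) + Z = (-531 - 31894) + (-3 + 3*sqrt(2168412571)/1676) = -32425 + (-3 + 3*sqrt(2168412571)/1676) = -32428 + 3*sqrt(2168412571)/1676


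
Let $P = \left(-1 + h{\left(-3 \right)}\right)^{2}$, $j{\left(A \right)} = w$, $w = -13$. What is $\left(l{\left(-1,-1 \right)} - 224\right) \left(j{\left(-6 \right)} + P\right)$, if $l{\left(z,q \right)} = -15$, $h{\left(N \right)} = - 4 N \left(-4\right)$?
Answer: $-570732$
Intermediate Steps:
$h{\left(N \right)} = 16 N$
$j{\left(A \right)} = -13$
$P = 2401$ ($P = \left(-1 + 16 \left(-3\right)\right)^{2} = \left(-1 - 48\right)^{2} = \left(-49\right)^{2} = 2401$)
$\left(l{\left(-1,-1 \right)} - 224\right) \left(j{\left(-6 \right)} + P\right) = \left(-15 - 224\right) \left(-13 + 2401\right) = \left(-239\right) 2388 = -570732$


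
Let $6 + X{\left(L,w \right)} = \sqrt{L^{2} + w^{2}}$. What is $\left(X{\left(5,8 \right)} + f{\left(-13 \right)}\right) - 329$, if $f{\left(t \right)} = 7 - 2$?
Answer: $-330 + \sqrt{89} \approx -320.57$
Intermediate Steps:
$f{\left(t \right)} = 5$ ($f{\left(t \right)} = 7 - 2 = 5$)
$X{\left(L,w \right)} = -6 + \sqrt{L^{2} + w^{2}}$
$\left(X{\left(5,8 \right)} + f{\left(-13 \right)}\right) - 329 = \left(\left(-6 + \sqrt{5^{2} + 8^{2}}\right) + 5\right) - 329 = \left(\left(-6 + \sqrt{25 + 64}\right) + 5\right) - 329 = \left(\left(-6 + \sqrt{89}\right) + 5\right) - 329 = \left(-1 + \sqrt{89}\right) - 329 = -330 + \sqrt{89}$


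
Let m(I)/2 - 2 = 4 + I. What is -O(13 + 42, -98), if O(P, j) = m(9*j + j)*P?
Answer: 107140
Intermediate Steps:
m(I) = 12 + 2*I (m(I) = 4 + 2*(4 + I) = 4 + (8 + 2*I) = 12 + 2*I)
O(P, j) = P*(12 + 20*j) (O(P, j) = (12 + 2*(9*j + j))*P = (12 + 2*(10*j))*P = (12 + 20*j)*P = P*(12 + 20*j))
-O(13 + 42, -98) = -4*(13 + 42)*(3 + 5*(-98)) = -4*55*(3 - 490) = -4*55*(-487) = -1*(-107140) = 107140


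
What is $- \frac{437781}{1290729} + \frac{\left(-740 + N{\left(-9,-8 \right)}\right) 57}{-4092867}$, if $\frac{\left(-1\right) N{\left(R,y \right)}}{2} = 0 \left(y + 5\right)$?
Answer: $- \frac{193037384323}{586975792227} \approx -0.32887$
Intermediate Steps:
$N{\left(R,y \right)} = 0$ ($N{\left(R,y \right)} = - 2 \cdot 0 \left(y + 5\right) = - 2 \cdot 0 \left(5 + y\right) = \left(-2\right) 0 = 0$)
$- \frac{437781}{1290729} + \frac{\left(-740 + N{\left(-9,-8 \right)}\right) 57}{-4092867} = - \frac{437781}{1290729} + \frac{\left(-740 + 0\right) 57}{-4092867} = \left(-437781\right) \frac{1}{1290729} + \left(-740\right) 57 \left(- \frac{1}{4092867}\right) = - \frac{145927}{430243} - - \frac{14060}{1364289} = - \frac{145927}{430243} + \frac{14060}{1364289} = - \frac{193037384323}{586975792227}$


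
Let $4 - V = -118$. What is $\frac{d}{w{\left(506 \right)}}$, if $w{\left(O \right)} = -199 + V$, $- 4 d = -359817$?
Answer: $- \frac{359817}{308} \approx -1168.2$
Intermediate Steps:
$V = 122$ ($V = 4 - -118 = 4 + 118 = 122$)
$d = \frac{359817}{4}$ ($d = \left(- \frac{1}{4}\right) \left(-359817\right) = \frac{359817}{4} \approx 89954.0$)
$w{\left(O \right)} = -77$ ($w{\left(O \right)} = -199 + 122 = -77$)
$\frac{d}{w{\left(506 \right)}} = \frac{359817}{4 \left(-77\right)} = \frac{359817}{4} \left(- \frac{1}{77}\right) = - \frac{359817}{308}$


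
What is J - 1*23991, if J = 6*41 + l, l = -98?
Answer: -23843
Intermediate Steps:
J = 148 (J = 6*41 - 98 = 246 - 98 = 148)
J - 1*23991 = 148 - 1*23991 = 148 - 23991 = -23843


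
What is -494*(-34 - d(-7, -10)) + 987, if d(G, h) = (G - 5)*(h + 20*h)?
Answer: 1262663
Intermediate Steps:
d(G, h) = 21*h*(-5 + G) (d(G, h) = (-5 + G)*(21*h) = 21*h*(-5 + G))
-494*(-34 - d(-7, -10)) + 987 = -494*(-34 - 21*(-10)*(-5 - 7)) + 987 = -494*(-34 - 21*(-10)*(-12)) + 987 = -494*(-34 - 1*2520) + 987 = -494*(-34 - 2520) + 987 = -494*(-2554) + 987 = 1261676 + 987 = 1262663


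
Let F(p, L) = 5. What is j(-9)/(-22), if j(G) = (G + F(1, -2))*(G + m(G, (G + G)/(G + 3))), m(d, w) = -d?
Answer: 0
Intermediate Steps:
j(G) = 0 (j(G) = (G + 5)*(G - G) = (5 + G)*0 = 0)
j(-9)/(-22) = 0/(-22) = 0*(-1/22) = 0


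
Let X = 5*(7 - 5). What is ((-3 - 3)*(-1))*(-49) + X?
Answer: -284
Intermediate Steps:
X = 10 (X = 5*2 = 10)
((-3 - 3)*(-1))*(-49) + X = ((-3 - 3)*(-1))*(-49) + 10 = -6*(-1)*(-49) + 10 = 6*(-49) + 10 = -294 + 10 = -284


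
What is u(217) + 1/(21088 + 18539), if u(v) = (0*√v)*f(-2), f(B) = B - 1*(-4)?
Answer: 1/39627 ≈ 2.5235e-5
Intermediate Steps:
f(B) = 4 + B (f(B) = B + 4 = 4 + B)
u(v) = 0 (u(v) = (0*√v)*(4 - 2) = 0*2 = 0)
u(217) + 1/(21088 + 18539) = 0 + 1/(21088 + 18539) = 0 + 1/39627 = 1/39627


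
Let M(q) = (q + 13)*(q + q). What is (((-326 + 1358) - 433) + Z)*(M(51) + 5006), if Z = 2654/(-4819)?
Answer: 421053342/61 ≈ 6.9025e+6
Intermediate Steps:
Z = -2654/4819 (Z = 2654*(-1/4819) = -2654/4819 ≈ -0.55074)
M(q) = 2*q*(13 + q) (M(q) = (13 + q)*(2*q) = 2*q*(13 + q))
(((-326 + 1358) - 433) + Z)*(M(51) + 5006) = (((-326 + 1358) - 433) - 2654/4819)*(2*51*(13 + 51) + 5006) = ((1032 - 433) - 2654/4819)*(2*51*64 + 5006) = (599 - 2654/4819)*(6528 + 5006) = (2883927/4819)*11534 = 421053342/61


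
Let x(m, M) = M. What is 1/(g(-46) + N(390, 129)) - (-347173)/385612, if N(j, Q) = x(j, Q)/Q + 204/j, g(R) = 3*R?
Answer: 3054706903/3420764052 ≈ 0.89299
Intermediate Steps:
N(j, Q) = 1 + 204/j (N(j, Q) = Q/Q + 204/j = 1 + 204/j)
1/(g(-46) + N(390, 129)) - (-347173)/385612 = 1/(3*(-46) + (204 + 390)/390) - (-347173)/385612 = 1/(-138 + (1/390)*594) - (-347173)/385612 = 1/(-138 + 99/65) - 1*(-347173/385612) = 1/(-8871/65) + 347173/385612 = -65/8871 + 347173/385612 = 3054706903/3420764052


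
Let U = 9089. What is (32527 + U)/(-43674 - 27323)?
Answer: -41616/70997 ≈ -0.58617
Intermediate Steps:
(32527 + U)/(-43674 - 27323) = (32527 + 9089)/(-43674 - 27323) = 41616/(-70997) = 41616*(-1/70997) = -41616/70997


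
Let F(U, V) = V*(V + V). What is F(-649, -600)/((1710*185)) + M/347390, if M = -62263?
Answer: 512053111/244215170 ≈ 2.0967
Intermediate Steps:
F(U, V) = 2*V**2 (F(U, V) = V*(2*V) = 2*V**2)
F(-649, -600)/((1710*185)) + M/347390 = (2*(-600)**2)/((1710*185)) - 62263/347390 = (2*360000)/316350 - 62263*1/347390 = 720000*(1/316350) - 62263/347390 = 1600/703 - 62263/347390 = 512053111/244215170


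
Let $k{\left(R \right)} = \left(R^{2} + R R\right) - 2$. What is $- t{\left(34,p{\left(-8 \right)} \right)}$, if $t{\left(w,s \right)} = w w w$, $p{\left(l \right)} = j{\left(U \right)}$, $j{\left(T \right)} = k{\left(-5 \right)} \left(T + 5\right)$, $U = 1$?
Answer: $-39304$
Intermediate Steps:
$k{\left(R \right)} = -2 + 2 R^{2}$ ($k{\left(R \right)} = \left(R^{2} + R^{2}\right) - 2 = 2 R^{2} - 2 = -2 + 2 R^{2}$)
$j{\left(T \right)} = 240 + 48 T$ ($j{\left(T \right)} = \left(-2 + 2 \left(-5\right)^{2}\right) \left(T + 5\right) = \left(-2 + 2 \cdot 25\right) \left(5 + T\right) = \left(-2 + 50\right) \left(5 + T\right) = 48 \left(5 + T\right) = 240 + 48 T$)
$p{\left(l \right)} = 288$ ($p{\left(l \right)} = 240 + 48 \cdot 1 = 240 + 48 = 288$)
$t{\left(w,s \right)} = w^{3}$ ($t{\left(w,s \right)} = w^{2} w = w^{3}$)
$- t{\left(34,p{\left(-8 \right)} \right)} = - 34^{3} = \left(-1\right) 39304 = -39304$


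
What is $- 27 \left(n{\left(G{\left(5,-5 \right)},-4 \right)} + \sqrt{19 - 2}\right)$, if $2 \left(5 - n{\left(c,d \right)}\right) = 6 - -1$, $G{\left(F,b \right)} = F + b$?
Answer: $- \frac{81}{2} - 27 \sqrt{17} \approx -151.82$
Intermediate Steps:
$n{\left(c,d \right)} = \frac{3}{2}$ ($n{\left(c,d \right)} = 5 - \frac{6 - -1}{2} = 5 - \frac{6 + 1}{2} = 5 - \frac{7}{2} = \frac{3}{2}$)
$- 27 \left(n{\left(G{\left(5,-5 \right)},-4 \right)} + \sqrt{19 - 2}\right) = - 27 \left(\frac{3}{2} + \sqrt{19 - 2}\right) = - 27 \left(\frac{3}{2} + \sqrt{17}\right) = - \frac{81}{2} - 27 \sqrt{17}$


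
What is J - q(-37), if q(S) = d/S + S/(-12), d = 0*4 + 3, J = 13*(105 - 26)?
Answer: 454655/444 ≈ 1024.0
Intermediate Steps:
J = 1027 (J = 13*79 = 1027)
d = 3 (d = 0 + 3 = 3)
q(S) = 3/S - S/12 (q(S) = 3/S + S/(-12) = 3/S + S*(-1/12) = 3/S - S/12)
J - q(-37) = 1027 - (3/(-37) - 1/12*(-37)) = 1027 - (3*(-1/37) + 37/12) = 1027 - (-3/37 + 37/12) = 1027 - 1*1333/444 = 1027 - 1333/444 = 454655/444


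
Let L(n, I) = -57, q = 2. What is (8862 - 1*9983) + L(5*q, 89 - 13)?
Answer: -1178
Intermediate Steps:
(8862 - 1*9983) + L(5*q, 89 - 13) = (8862 - 1*9983) - 57 = (8862 - 9983) - 57 = -1121 - 57 = -1178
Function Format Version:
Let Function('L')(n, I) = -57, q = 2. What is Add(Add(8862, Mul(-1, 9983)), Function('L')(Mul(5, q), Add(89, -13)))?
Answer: -1178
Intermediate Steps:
Add(Add(8862, Mul(-1, 9983)), Function('L')(Mul(5, q), Add(89, -13))) = Add(Add(8862, Mul(-1, 9983)), -57) = Add(Add(8862, -9983), -57) = Add(-1121, -57) = -1178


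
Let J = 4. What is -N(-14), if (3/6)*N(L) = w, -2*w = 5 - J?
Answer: 1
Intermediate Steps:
w = -½ (w = -(5 - 1*4)/2 = -(5 - 4)/2 = -½*1 = -½ ≈ -0.50000)
N(L) = -1 (N(L) = 2*(-½) = -1)
-N(-14) = -1*(-1) = 1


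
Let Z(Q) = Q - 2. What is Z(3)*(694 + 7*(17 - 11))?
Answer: 736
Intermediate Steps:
Z(Q) = -2 + Q
Z(3)*(694 + 7*(17 - 11)) = (-2 + 3)*(694 + 7*(17 - 11)) = 1*(694 + 7*6) = 1*(694 + 42) = 1*736 = 736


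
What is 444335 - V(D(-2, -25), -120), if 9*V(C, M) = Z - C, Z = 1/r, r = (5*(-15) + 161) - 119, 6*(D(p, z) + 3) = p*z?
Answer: 43989224/99 ≈ 4.4434e+5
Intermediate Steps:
D(p, z) = -3 + p*z/6 (D(p, z) = -3 + (p*z)/6 = -3 + p*z/6)
r = -33 (r = (-75 + 161) - 119 = 86 - 119 = -33)
Z = -1/33 (Z = 1/(-33) = -1/33 ≈ -0.030303)
V(C, M) = -1/297 - C/9 (V(C, M) = (-1/33 - C)/9 = -1/297 - C/9)
444335 - V(D(-2, -25), -120) = 444335 - (-1/297 - (-3 + (⅙)*(-2)*(-25))/9) = 444335 - (-1/297 - (-3 + 25/3)/9) = 444335 - (-1/297 - ⅑*16/3) = 444335 - (-1/297 - 16/27) = 444335 - 1*(-59/99) = 444335 + 59/99 = 43989224/99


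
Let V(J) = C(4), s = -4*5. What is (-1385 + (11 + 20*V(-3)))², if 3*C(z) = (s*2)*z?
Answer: 53611684/9 ≈ 5.9569e+6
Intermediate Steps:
s = -20
C(z) = -40*z/3 (C(z) = ((-20*2)*z)/3 = (-40*z)/3 = -40*z/3)
V(J) = -160/3 (V(J) = -40/3*4 = -160/3)
(-1385 + (11 + 20*V(-3)))² = (-1385 + (11 + 20*(-160/3)))² = (-1385 + (11 - 3200/3))² = (-1385 - 3167/3)² = (-7322/3)² = 53611684/9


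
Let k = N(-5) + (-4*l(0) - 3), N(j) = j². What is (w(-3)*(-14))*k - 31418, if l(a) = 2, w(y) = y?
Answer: -30830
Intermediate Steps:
k = 14 (k = (-5)² + (-4*2 - 3) = 25 + (-8 - 3) = 25 - 11 = 14)
(w(-3)*(-14))*k - 31418 = -3*(-14)*14 - 31418 = 42*14 - 31418 = 588 - 31418 = -30830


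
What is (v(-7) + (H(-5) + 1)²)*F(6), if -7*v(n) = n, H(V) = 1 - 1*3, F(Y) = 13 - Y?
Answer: 14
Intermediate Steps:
H(V) = -2 (H(V) = 1 - 3 = -2)
v(n) = -n/7
(v(-7) + (H(-5) + 1)²)*F(6) = (-⅐*(-7) + (-2 + 1)²)*(13 - 1*6) = (1 + (-1)²)*(13 - 6) = (1 + 1)*7 = 2*7 = 14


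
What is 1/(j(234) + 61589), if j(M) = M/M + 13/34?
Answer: 34/2094073 ≈ 1.6236e-5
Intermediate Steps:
j(M) = 47/34 (j(M) = 1 + 13*(1/34) = 1 + 13/34 = 47/34)
1/(j(234) + 61589) = 1/(47/34 + 61589) = 1/(2094073/34) = 34/2094073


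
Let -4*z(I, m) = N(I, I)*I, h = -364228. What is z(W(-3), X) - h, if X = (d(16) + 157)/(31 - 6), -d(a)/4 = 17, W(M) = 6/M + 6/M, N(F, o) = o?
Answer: 364224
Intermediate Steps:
W(M) = 12/M
d(a) = -68 (d(a) = -4*17 = -68)
X = 89/25 (X = (-68 + 157)/(31 - 6) = 89/25 ≈ 3.5600)
z(I, m) = -I²/4 (z(I, m) = -I*I/4 = -I²/4)
z(W(-3), X) - h = -(12/(-3))²/4 - 1*(-364228) = -(12*(-⅓))²/4 + 364228 = -¼*(-4)² + 364228 = -¼*16 + 364228 = -4 + 364228 = 364224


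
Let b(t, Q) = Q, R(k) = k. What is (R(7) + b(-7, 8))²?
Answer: 225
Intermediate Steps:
(R(7) + b(-7, 8))² = (7 + 8)² = 15² = 225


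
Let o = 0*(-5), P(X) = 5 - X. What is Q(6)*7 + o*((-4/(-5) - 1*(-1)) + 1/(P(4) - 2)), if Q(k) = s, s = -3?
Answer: -21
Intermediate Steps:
o = 0
Q(k) = -3
Q(6)*7 + o*((-4/(-5) - 1*(-1)) + 1/(P(4) - 2)) = -3*7 + 0*((-4/(-5) - 1*(-1)) + 1/((5 - 1*4) - 2)) = -21 + 0*((-4*(-⅕) + 1) + 1/((5 - 4) - 2)) = -21 + 0*((⅘ + 1) + 1/(1 - 2)) = -21 + 0*(9/5 + 1/(-1)) = -21 + 0*(9/5 - 1) = -21 + 0*(⅘) = -21 + 0 = -21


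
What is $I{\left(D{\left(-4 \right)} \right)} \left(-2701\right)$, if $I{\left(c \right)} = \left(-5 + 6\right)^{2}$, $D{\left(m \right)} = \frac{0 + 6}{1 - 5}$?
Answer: $-2701$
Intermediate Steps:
$D{\left(m \right)} = - \frac{3}{2}$ ($D{\left(m \right)} = \frac{6}{-4} = 6 \left(- \frac{1}{4}\right) = - \frac{3}{2}$)
$I{\left(c \right)} = 1$ ($I{\left(c \right)} = 1^{2} = 1$)
$I{\left(D{\left(-4 \right)} \right)} \left(-2701\right) = 1 \left(-2701\right) = -2701$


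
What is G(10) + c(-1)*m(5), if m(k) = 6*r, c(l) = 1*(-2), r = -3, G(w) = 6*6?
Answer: 72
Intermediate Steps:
G(w) = 36
c(l) = -2
m(k) = -18 (m(k) = 6*(-3) = -18)
G(10) + c(-1)*m(5) = 36 - 2*(-18) = 36 + 36 = 72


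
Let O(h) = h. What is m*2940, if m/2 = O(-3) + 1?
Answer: -11760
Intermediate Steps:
m = -4 (m = 2*(-3 + 1) = 2*(-2) = -4)
m*2940 = -4*2940 = -11760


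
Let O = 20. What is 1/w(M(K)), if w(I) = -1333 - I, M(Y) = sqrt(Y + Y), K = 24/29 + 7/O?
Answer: -386570/515297127 + sqrt(198070)/515297127 ≈ -0.00074932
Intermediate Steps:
K = 683/580 (K = 24/29 + 7/20 = 683/580 ≈ 1.1776)
M(Y) = sqrt(2)*sqrt(Y) (M(Y) = sqrt(2*Y) = sqrt(2)*sqrt(Y))
1/w(M(K)) = 1/(-1333 - sqrt(2)*sqrt(683/580)) = 1/(-1333 - sqrt(2)*sqrt(99035)/290) = 1/(-1333 - sqrt(198070)/290)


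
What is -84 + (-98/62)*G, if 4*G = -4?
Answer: -2555/31 ≈ -82.419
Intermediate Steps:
G = -1 (G = (¼)*(-4) = -1)
-84 + (-98/62)*G = -84 - 98/62*(-1) = -84 - 98*1/62*(-1) = -84 - 49/31*(-1) = -84 + 49/31 = -2555/31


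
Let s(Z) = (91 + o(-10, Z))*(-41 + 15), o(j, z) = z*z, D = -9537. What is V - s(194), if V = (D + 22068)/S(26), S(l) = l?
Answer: 25515983/26 ≈ 9.8138e+5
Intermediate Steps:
o(j, z) = z**2
V = 12531/26 (V = (-9537 + 22068)/26 = 12531*(1/26) = 12531/26 ≈ 481.96)
s(Z) = -2366 - 26*Z**2 (s(Z) = (91 + Z**2)*(-41 + 15) = (91 + Z**2)*(-26) = -2366 - 26*Z**2)
V - s(194) = 12531/26 - (-2366 - 26*194**2) = 12531/26 - (-2366 - 26*37636) = 12531/26 - (-2366 - 978536) = 12531/26 - 1*(-980902) = 12531/26 + 980902 = 25515983/26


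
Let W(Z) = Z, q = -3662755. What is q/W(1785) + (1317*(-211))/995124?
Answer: -243026095661/118419756 ≈ -2052.2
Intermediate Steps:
q/W(1785) + (1317*(-211))/995124 = -3662755/1785 + (1317*(-211))/995124 = -3662755*1/1785 - 277887*1/995124 = -732551/357 - 92629/331708 = -243026095661/118419756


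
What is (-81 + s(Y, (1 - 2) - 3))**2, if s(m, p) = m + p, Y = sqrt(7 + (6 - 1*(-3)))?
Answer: 6561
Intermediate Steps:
Y = 4 (Y = sqrt(7 + (6 + 3)) = sqrt(7 + 9) = sqrt(16) = 4)
(-81 + s(Y, (1 - 2) - 3))**2 = (-81 + (4 + ((1 - 2) - 3)))**2 = (-81 + (4 + (-1 - 3)))**2 = (-81 + (4 - 4))**2 = (-81 + 0)**2 = (-81)**2 = 6561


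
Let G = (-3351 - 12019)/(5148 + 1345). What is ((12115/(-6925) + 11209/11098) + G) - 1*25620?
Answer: -2557241127668477/99802149890 ≈ -25623.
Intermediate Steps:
G = -15370/6493 ≈ -2.3672
((12115/(-6925) + 11209/11098) + G) - 1*25620 = ((12115/(-6925) + 11209/11098) - 15370/6493) - 1*25620 = ((12115*(-1/6925) + 11209*(1/11098)) - 15370/6493) - 25620 = ((-2423/1385 + 11209/11098) - 15370/6493) - 25620 = (-11365989/15370730 - 15370/6493) - 25620 = -310047486677/99802149890 - 25620 = -2557241127668477/99802149890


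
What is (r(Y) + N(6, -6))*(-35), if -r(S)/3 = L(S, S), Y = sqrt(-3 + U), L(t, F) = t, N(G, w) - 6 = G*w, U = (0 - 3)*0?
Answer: 1050 + 105*I*sqrt(3) ≈ 1050.0 + 181.87*I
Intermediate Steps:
U = 0 (U = -3*0 = 0)
N(G, w) = 6 + G*w
Y = I*sqrt(3) (Y = sqrt(-3 + 0) = sqrt(-3) = I*sqrt(3) ≈ 1.732*I)
r(S) = -3*S
(r(Y) + N(6, -6))*(-35) = (-3*I*sqrt(3) + (6 + 6*(-6)))*(-35) = (-3*I*sqrt(3) + (6 - 36))*(-35) = (-3*I*sqrt(3) - 30)*(-35) = (-30 - 3*I*sqrt(3))*(-35) = 1050 + 105*I*sqrt(3)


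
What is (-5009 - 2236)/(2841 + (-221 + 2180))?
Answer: -483/320 ≈ -1.5094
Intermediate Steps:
(-5009 - 2236)/(2841 + (-221 + 2180)) = -7245/(2841 + 1959) = -7245/4800 = -7245*1/4800 = -483/320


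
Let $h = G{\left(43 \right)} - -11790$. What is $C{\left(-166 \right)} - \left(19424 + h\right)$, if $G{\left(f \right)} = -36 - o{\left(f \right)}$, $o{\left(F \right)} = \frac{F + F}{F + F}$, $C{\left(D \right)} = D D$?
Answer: $-3621$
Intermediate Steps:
$C{\left(D \right)} = D^{2}$
$o{\left(F \right)} = 1$ ($o{\left(F \right)} = \frac{2 F}{2 F} = 2 F \frac{1}{2 F} = 1$)
$G{\left(f \right)} = -37$ ($G{\left(f \right)} = -36 - 1 = -37$)
$h = 11753$ ($h = -37 - -11790 = -37 + 11790 = 11753$)
$C{\left(-166 \right)} - \left(19424 + h\right) = \left(-166\right)^{2} - 31177 = 27556 - 31177 = -3621$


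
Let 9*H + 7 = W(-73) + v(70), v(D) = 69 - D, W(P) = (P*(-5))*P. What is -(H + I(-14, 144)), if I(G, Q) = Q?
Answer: 25357/9 ≈ 2817.4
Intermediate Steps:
W(P) = -5*P² (W(P) = (-5*P)*P = -5*P²)
H = -26653/9 (H = -7/9 + (-5*(-73)² + (69 - 1*70))/9 = -7/9 + (-5*5329 + (69 - 70))/9 = -7/9 + (-26645 - 1)/9 = -7/9 + (⅑)*(-26646) = -7/9 - 8882/3 = -26653/9 ≈ -2961.4)
-(H + I(-14, 144)) = -(-26653/9 + 144) = -1*(-25357/9) = 25357/9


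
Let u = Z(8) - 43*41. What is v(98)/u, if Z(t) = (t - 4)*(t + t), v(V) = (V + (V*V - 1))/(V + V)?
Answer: -9701/333004 ≈ -0.029132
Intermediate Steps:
v(V) = (-1 + V + V²)/(2*V) (v(V) = (V + (V² - 1))/((2*V)) = (V + (-1 + V²))*(1/(2*V)) = (-1 + V + V²)*(1/(2*V)) = (-1 + V + V²)/(2*V))
Z(t) = 2*t*(-4 + t) (Z(t) = (-4 + t)*(2*t) = 2*t*(-4 + t))
u = -1699 (u = 2*8*(-4 + 8) - 43*41 = 2*8*4 - 1763 = 64 - 1763 = -1699)
v(98)/u = ((½)*(-1 + 98*(1 + 98))/98)/(-1699) = ((½)*(1/98)*(-1 + 98*99))*(-1/1699) = ((½)*(1/98)*(-1 + 9702))*(-1/1699) = ((½)*(1/98)*9701)*(-1/1699) = (9701/196)*(-1/1699) = -9701/333004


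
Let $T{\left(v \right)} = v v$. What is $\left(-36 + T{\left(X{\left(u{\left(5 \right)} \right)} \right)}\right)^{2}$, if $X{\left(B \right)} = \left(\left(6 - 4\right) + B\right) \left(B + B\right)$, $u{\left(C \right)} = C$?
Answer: $23658496$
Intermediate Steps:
$X{\left(B \right)} = 2 B \left(2 + B\right)$ ($X{\left(B \right)} = \left(2 + B\right) 2 B = 2 B \left(2 + B\right)$)
$T{\left(v \right)} = v^{2}$
$\left(-36 + T{\left(X{\left(u{\left(5 \right)} \right)} \right)}\right)^{2} = \left(-36 + \left(2 \cdot 5 \left(2 + 5\right)\right)^{2}\right)^{2} = \left(-36 + \left(2 \cdot 5 \cdot 7\right)^{2}\right)^{2} = \left(-36 + 70^{2}\right)^{2} = \left(-36 + 4900\right)^{2} = 4864^{2} = 23658496$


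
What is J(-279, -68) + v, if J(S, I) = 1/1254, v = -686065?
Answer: -860325509/1254 ≈ -6.8607e+5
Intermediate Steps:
J(S, I) = 1/1254
J(-279, -68) + v = 1/1254 - 686065 = -860325509/1254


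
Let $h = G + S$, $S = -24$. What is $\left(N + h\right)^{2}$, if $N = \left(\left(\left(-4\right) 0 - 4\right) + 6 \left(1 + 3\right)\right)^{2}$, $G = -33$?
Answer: $117649$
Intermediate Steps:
$N = 400$ ($N = \left(\left(0 - 4\right) + 6 \cdot 4\right)^{2} = \left(-4 + 24\right)^{2} = 20^{2} = 400$)
$h = -57$ ($h = -33 - 24 = -57$)
$\left(N + h\right)^{2} = \left(400 - 57\right)^{2} = 343^{2} = 117649$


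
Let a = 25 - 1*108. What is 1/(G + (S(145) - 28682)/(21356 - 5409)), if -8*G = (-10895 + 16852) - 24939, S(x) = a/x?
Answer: 9249260/21929545773 ≈ 0.00042177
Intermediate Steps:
a = -83 (a = 25 - 108 = -83)
S(x) = -83/x
G = 9491/4 (G = -((-10895 + 16852) - 24939)/8 = -(5957 - 24939)/8 = -1/8*(-18982) = 9491/4 ≈ 2372.8)
1/(G + (S(145) - 28682)/(21356 - 5409)) = 1/(9491/4 + (-83/145 - 28682)/(21356 - 5409)) = 1/(9491/4 + (-83*1/145 - 28682)/15947) = 1/(9491/4 + (-83/145 - 28682)*(1/15947)) = 1/(9491/4 - 4158973/145*1/15947) = 1/(9491/4 - 4158973/2312315) = 1/(21929545773/9249260) = 9249260/21929545773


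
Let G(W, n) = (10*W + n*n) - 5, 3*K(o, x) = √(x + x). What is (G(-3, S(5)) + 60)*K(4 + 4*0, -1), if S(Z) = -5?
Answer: 50*I*√2/3 ≈ 23.57*I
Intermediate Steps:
K(o, x) = √2*√x/3 (K(o, x) = √(x + x)/3 = √(2*x)/3 = (√2*√x)/3 = √2*√x/3)
G(W, n) = -5 + n² + 10*W (G(W, n) = (10*W + n²) - 5 = (n² + 10*W) - 5 = -5 + n² + 10*W)
(G(-3, S(5)) + 60)*K(4 + 4*0, -1) = ((-5 + (-5)² + 10*(-3)) + 60)*(√2*√(-1)/3) = ((-5 + 25 - 30) + 60)*(√2*I/3) = (-10 + 60)*(I*√2/3) = 50*(I*√2/3) = 50*I*√2/3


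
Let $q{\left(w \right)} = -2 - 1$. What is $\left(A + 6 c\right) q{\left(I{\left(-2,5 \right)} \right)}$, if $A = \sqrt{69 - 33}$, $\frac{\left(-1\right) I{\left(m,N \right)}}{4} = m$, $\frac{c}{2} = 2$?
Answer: $-90$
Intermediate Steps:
$c = 4$ ($c = 2 \cdot 2 = 4$)
$I{\left(m,N \right)} = - 4 m$
$A = 6$ ($A = \sqrt{36} = 6$)
$q{\left(w \right)} = -3$ ($q{\left(w \right)} = -2 - 1 = -3$)
$\left(A + 6 c\right) q{\left(I{\left(-2,5 \right)} \right)} = \left(6 + 6 \cdot 4\right) \left(-3\right) = \left(6 + 24\right) \left(-3\right) = 30 \left(-3\right) = -90$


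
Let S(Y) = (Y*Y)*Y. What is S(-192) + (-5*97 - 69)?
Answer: -7078442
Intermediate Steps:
S(Y) = Y**3 (S(Y) = Y**2*Y = Y**3)
S(-192) + (-5*97 - 69) = (-192)**3 + (-5*97 - 69) = -7077888 + (-485 - 69) = -7077888 - 554 = -7078442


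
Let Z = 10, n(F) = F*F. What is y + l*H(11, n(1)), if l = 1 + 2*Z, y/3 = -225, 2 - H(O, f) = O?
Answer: -864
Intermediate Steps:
n(F) = F²
H(O, f) = 2 - O
y = -675 (y = 3*(-225) = -675)
l = 21 (l = 1 + 2*10 = 1 + 20 = 21)
y + l*H(11, n(1)) = -675 + 21*(2 - 1*11) = -675 + 21*(2 - 11) = -675 + 21*(-9) = -675 - 189 = -864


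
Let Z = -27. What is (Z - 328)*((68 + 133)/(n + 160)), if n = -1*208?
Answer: 23785/16 ≈ 1486.6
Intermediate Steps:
n = -208
(Z - 328)*((68 + 133)/(n + 160)) = (-27 - 328)*((68 + 133)/(-208 + 160)) = -71355/(-48) = -71355*(-1)/48 = -355*(-67/16) = 23785/16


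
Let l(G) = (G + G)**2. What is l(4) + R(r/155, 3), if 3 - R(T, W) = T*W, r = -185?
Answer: 2188/31 ≈ 70.581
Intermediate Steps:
l(G) = 4*G**2 (l(G) = (2*G)**2 = 4*G**2)
R(T, W) = 3 - T*W
l(4) + R(r/155, 3) = 4*4**2 + (3 - 1*(-185/155)*3) = 4*16 + (3 - 1*(-185*1/155)*3) = 64 + (3 - 1*(-37/31)*3) = 64 + (3 + 111/31) = 64 + 204/31 = 2188/31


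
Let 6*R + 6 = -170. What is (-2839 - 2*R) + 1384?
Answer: -4189/3 ≈ -1396.3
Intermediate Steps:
R = -88/3 (R = -1 + (1/6)*(-170) = -1 - 85/3 = -88/3 ≈ -29.333)
(-2839 - 2*R) + 1384 = (-2839 - 2*(-88/3)) + 1384 = (-2839 + 176/3) + 1384 = -8341/3 + 1384 = -4189/3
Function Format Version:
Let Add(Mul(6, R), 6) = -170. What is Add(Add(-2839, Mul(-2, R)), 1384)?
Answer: Rational(-4189, 3) ≈ -1396.3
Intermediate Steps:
R = Rational(-88, 3) (R = Add(-1, Mul(Rational(1, 6), -170)) = Add(-1, Rational(-85, 3)) = Rational(-88, 3) ≈ -29.333)
Add(Add(-2839, Mul(-2, R)), 1384) = Add(Add(-2839, Mul(-2, Rational(-88, 3))), 1384) = Add(Add(-2839, Rational(176, 3)), 1384) = Add(Rational(-8341, 3), 1384) = Rational(-4189, 3)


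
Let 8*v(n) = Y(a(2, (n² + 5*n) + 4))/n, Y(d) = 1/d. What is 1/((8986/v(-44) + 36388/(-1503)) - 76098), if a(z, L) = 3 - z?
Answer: -1503/4868508898 ≈ -3.0872e-7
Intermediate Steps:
v(n) = 1/(8*n) (v(n) = (1/((3 - 1*2)*n))/8 = (1/((3 - 2)*n))/8 = (1/(1*n))/8 = (1/n)/8 = 1/(8*n))
1/((8986/v(-44) + 36388/(-1503)) - 76098) = 1/((8986/(((⅛)/(-44))) + 36388/(-1503)) - 76098) = 1/((8986/(((⅛)*(-1/44))) + 36388*(-1/1503)) - 76098) = 1/((8986/(-1/352) - 36388/1503) - 76098) = 1/((8986*(-352) - 36388/1503) - 76098) = 1/((-3163072 - 36388/1503) - 76098) = 1/(-4754133604/1503 - 76098) = 1/(-4868508898/1503) = -1503/4868508898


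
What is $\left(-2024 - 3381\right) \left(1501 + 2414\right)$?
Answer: $-21160575$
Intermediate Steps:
$\left(-2024 - 3381\right) \left(1501 + 2414\right) = \left(-5405\right) 3915 = -21160575$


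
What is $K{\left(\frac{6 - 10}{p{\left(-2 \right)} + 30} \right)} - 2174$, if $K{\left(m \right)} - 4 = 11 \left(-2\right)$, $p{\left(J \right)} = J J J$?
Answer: $-2192$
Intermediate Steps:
$p{\left(J \right)} = J^{3}$ ($p{\left(J \right)} = J^{2} J = J^{3}$)
$K{\left(m \right)} = -18$ ($K{\left(m \right)} = 4 + 11 \left(-2\right) = 4 - 22 = -18$)
$K{\left(\frac{6 - 10}{p{\left(-2 \right)} + 30} \right)} - 2174 = -18 - 2174 = -2192$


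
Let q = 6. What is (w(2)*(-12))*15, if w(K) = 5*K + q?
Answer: -2880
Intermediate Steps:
w(K) = 6 + 5*K (w(K) = 5*K + 6 = 6 + 5*K)
(w(2)*(-12))*15 = ((6 + 5*2)*(-12))*15 = ((6 + 10)*(-12))*15 = (16*(-12))*15 = -192*15 = -2880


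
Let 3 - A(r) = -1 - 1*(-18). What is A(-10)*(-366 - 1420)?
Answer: 25004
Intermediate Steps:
A(r) = -14 (A(r) = 3 - (-1 - 1*(-18)) = 3 - (-1 + 18) = 3 - 1*17 = 3 - 17 = -14)
A(-10)*(-366 - 1420) = -14*(-366 - 1420) = -14*(-1786) = 25004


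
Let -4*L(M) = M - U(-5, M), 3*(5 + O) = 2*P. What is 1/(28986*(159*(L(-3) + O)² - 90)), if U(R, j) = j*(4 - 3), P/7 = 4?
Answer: 1/858207826 ≈ 1.1652e-9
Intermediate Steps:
P = 28 (P = 7*4 = 28)
U(R, j) = j (U(R, j) = j*1 = j)
O = 41/3 (O = -5 + (2*28)/3 = -5 + (⅓)*56 = -5 + 56/3 = 41/3 ≈ 13.667)
L(M) = 0 (L(M) = -(M - M)/4 = -¼*0 = 0)
1/(28986*(159*(L(-3) + O)² - 90)) = 1/(28986*(159*(0 + 41/3)² - 90)) = 1/(28986*(159*(41/3)² - 90)) = 1/(28986*(159*(1681/9) - 90)) = 1/(28986*(89093/3 - 90)) = 1/(28986*(88823/3)) = (1/28986)*(3/88823) = 1/858207826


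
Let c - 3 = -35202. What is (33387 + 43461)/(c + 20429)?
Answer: -38424/7385 ≈ -5.2030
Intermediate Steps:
c = -35199 (c = 3 - 35202 = -35199)
(33387 + 43461)/(c + 20429) = (33387 + 43461)/(-35199 + 20429) = 76848/(-14770) = 76848*(-1/14770) = -38424/7385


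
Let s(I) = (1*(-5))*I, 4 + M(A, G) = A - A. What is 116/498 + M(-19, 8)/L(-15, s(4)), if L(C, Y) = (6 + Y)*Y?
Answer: 3811/17430 ≈ 0.21865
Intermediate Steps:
M(A, G) = -4 (M(A, G) = -4 + (A - A) = -4 + 0 = -4)
s(I) = -5*I
L(C, Y) = Y*(6 + Y)
116/498 + M(-19, 8)/L(-15, s(4)) = 116/498 - 4*(-1/(20*(6 - 5*4))) = 116*(1/498) - 4*(-1/(20*(6 - 20))) = 58/249 - 4/((-20*(-14))) = 58/249 - 4/280 = 58/249 - 4*1/280 = 58/249 - 1/70 = 3811/17430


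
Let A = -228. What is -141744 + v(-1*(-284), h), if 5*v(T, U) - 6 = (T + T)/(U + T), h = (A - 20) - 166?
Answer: -46066694/325 ≈ -1.4174e+5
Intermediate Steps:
h = -414 (h = (-228 - 20) - 166 = -248 - 166 = -414)
v(T, U) = 6/5 + 2*T/(5*(T + U)) (v(T, U) = 6/5 + ((T + T)/(U + T))/5 = 6/5 + ((2*T)/(T + U))/5 = 6/5 + (2*T/(T + U))/5 = 6/5 + 2*T/(5*(T + U)))
-141744 + v(-1*(-284), h) = -141744 + 2*(3*(-414) + 4*(-1*(-284)))/(5*(-1*(-284) - 414)) = -141744 + 2*(-1242 + 4*284)/(5*(284 - 414)) = -141744 + (⅖)*(-1242 + 1136)/(-130) = -141744 + (⅖)*(-1/130)*(-106) = -141744 + 106/325 = -46066694/325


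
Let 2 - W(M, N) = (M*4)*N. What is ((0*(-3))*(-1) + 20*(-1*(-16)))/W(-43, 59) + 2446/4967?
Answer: 2641634/5041505 ≈ 0.52398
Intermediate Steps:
W(M, N) = 2 - 4*M*N (W(M, N) = 2 - M*4*N = 2 - 4*M*N)
((0*(-3))*(-1) + 20*(-1*(-16)))/W(-43, 59) + 2446/4967 = ((0*(-3))*(-1) + 20*(-1*(-16)))/(2 - 4*(-43)*59) + 2446/4967 = (0*(-1) + 20*16)/(2 + 10148) + 2446*(1/4967) = (0 + 320)/10150 + 2446/4967 = 320*(1/10150) + 2446/4967 = 32/1015 + 2446/4967 = 2641634/5041505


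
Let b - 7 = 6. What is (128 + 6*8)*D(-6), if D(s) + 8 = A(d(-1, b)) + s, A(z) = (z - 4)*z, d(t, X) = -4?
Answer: 3168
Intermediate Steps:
b = 13 (b = 7 + 6 = 13)
A(z) = z*(-4 + z) (A(z) = (-4 + z)*z = z*(-4 + z))
D(s) = 24 + s (D(s) = -8 + (-4*(-4 - 4) + s) = -8 + (-4*(-8) + s) = -8 + (32 + s) = 24 + s)
(128 + 6*8)*D(-6) = (128 + 6*8)*(24 - 6) = (128 + 48)*18 = 176*18 = 3168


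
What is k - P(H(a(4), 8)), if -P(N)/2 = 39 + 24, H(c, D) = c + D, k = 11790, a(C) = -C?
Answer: 11916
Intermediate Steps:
H(c, D) = D + c
P(N) = -126 (P(N) = -2*(39 + 24) = -2*63 = -126)
k - P(H(a(4), 8)) = 11790 - 1*(-126) = 11790 + 126 = 11916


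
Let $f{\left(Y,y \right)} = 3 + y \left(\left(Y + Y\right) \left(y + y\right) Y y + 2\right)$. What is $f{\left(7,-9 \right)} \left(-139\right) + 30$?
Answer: $19862991$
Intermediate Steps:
$f{\left(Y,y \right)} = 3 + y \left(2 + 4 Y^{2} y^{2}\right)$ ($f{\left(Y,y \right)} = 3 + y \left(2 Y 2 y Y y + 2\right) = 3 + y \left(4 Y y Y y + 2\right) = 3 + y \left(4 y Y^{2} y + 2\right) = 3 + y \left(4 Y^{2} y^{2} + 2\right) = 3 + y \left(2 + 4 Y^{2} y^{2}\right)$)
$f{\left(7,-9 \right)} \left(-139\right) + 30 = \left(3 + 2 \left(-9\right) + 4 \cdot 7^{2} \left(-9\right)^{3}\right) \left(-139\right) + 30 = \left(3 - 18 + 4 \cdot 49 \left(-729\right)\right) \left(-139\right) + 30 = \left(3 - 18 - 142884\right) \left(-139\right) + 30 = \left(-142899\right) \left(-139\right) + 30 = 19862961 + 30 = 19862991$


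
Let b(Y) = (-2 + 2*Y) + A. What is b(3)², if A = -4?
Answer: 0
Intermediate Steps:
b(Y) = -6 + 2*Y (b(Y) = (-2 + 2*Y) - 4 = -6 + 2*Y)
b(3)² = (-6 + 2*3)² = (-6 + 6)² = 0² = 0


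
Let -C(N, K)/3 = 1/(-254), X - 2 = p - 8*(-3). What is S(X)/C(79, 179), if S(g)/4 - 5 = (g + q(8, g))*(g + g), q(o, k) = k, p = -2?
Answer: 2345944/3 ≈ 7.8198e+5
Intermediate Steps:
X = 24 (X = 2 + (-2 - 8*(-3)) = 2 + (-2 + 24) = 2 + 22 = 24)
S(g) = 20 + 16*g² (S(g) = 20 + 4*((g + g)*(g + g)) = 20 + 4*((2*g)*(2*g)) = 20 + 4*(4*g²) = 20 + 16*g²)
C(N, K) = 3/254 (C(N, K) = -3/(-254) = -3*(-1/254) = 3/254)
S(X)/C(79, 179) = (20 + 16*24²)/(3/254) = (20 + 16*576)*(254/3) = (20 + 9216)*(254/3) = 9236*(254/3) = 2345944/3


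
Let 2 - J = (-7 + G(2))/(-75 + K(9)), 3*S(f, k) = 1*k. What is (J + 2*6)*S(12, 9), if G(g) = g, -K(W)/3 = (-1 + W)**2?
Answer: 3733/89 ≈ 41.944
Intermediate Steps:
K(W) = -3*(-1 + W)**2
S(f, k) = k/3 (S(f, k) = (1*k)/3 = k/3)
J = 529/267 (J = 2 - (-7 + 2)/(-75 - 3*(-1 + 9)**2) = 2 - (-5)/(-75 - 3*8**2) = 2 - (-5)/(-75 - 3*64) = 2 - (-5)/(-75 - 192) = 2 - (-5)/(-267) = 2 - (-5)*(-1)/267 = 2 - 1*5/267 = 2 - 5/267 = 529/267 ≈ 1.9813)
(J + 2*6)*S(12, 9) = (529/267 + 2*6)*((1/3)*9) = (529/267 + 12)*3 = (3733/267)*3 = 3733/89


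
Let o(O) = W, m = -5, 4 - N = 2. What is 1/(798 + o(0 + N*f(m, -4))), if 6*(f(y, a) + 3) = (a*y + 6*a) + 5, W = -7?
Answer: 1/791 ≈ 0.0012642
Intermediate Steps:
N = 2 (N = 4 - 1*2 = 4 - 2 = 2)
f(y, a) = -13/6 + a + a*y/6 (f(y, a) = -3 + ((a*y + 6*a) + 5)/6 = -3 + ((6*a + a*y) + 5)/6 = -3 + (5 + 6*a + a*y)/6 = -3 + (5/6 + a + a*y/6) = -13/6 + a + a*y/6)
o(O) = -7
1/(798 + o(0 + N*f(m, -4))) = 1/(798 - 7) = 1/791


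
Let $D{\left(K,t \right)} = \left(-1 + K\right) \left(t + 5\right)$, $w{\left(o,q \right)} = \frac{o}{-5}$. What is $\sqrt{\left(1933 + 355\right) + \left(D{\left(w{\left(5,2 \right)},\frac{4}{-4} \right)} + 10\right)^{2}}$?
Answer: $2 \sqrt{573} \approx 47.875$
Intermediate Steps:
$w{\left(o,q \right)} = - \frac{o}{5}$ ($w{\left(o,q \right)} = o \left(- \frac{1}{5}\right) = - \frac{o}{5}$)
$D{\left(K,t \right)} = \left(-1 + K\right) \left(5 + t\right)$
$\sqrt{\left(1933 + 355\right) + \left(D{\left(w{\left(5,2 \right)},\frac{4}{-4} \right)} + 10\right)^{2}} = \sqrt{\left(1933 + 355\right) + \left(\left(-5 - \frac{4}{-4} + 5 \left(\left(- \frac{1}{5}\right) 5\right) + \left(- \frac{1}{5}\right) 5 \frac{4}{-4}\right) + 10\right)^{2}} = \sqrt{2288 + \left(\left(-5 - 4 \left(- \frac{1}{4}\right) + 5 \left(-1\right) - 4 \left(- \frac{1}{4}\right)\right) + 10\right)^{2}} = \sqrt{2288 + \left(\left(-5 - -1 - 5 - -1\right) + 10\right)^{2}} = \sqrt{2288 + \left(\left(-5 + 1 - 5 + 1\right) + 10\right)^{2}} = \sqrt{2288 + \left(-8 + 10\right)^{2}} = \sqrt{2288 + 2^{2}} = \sqrt{2288 + 4} = \sqrt{2292} = 2 \sqrt{573}$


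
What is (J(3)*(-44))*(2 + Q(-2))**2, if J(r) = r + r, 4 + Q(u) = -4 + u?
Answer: -16896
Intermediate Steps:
Q(u) = -8 + u (Q(u) = -4 + (-4 + u) = -8 + u)
J(r) = 2*r
(J(3)*(-44))*(2 + Q(-2))**2 = ((2*3)*(-44))*(2 + (-8 - 2))**2 = (6*(-44))*(2 - 10)**2 = -264*(-8)**2 = -264*64 = -16896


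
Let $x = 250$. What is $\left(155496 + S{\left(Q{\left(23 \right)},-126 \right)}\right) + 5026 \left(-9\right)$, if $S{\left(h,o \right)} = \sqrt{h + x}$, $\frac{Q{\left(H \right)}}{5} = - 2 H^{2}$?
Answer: $110262 + 12 i \sqrt{35} \approx 1.1026 \cdot 10^{5} + 70.993 i$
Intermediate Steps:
$Q{\left(H \right)} = - 10 H^{2}$ ($Q{\left(H \right)} = 5 \left(- 2 H^{2}\right) = - 10 H^{2}$)
$S{\left(h,o \right)} = \sqrt{250 + h}$ ($S{\left(h,o \right)} = \sqrt{h + 250} = \sqrt{250 + h}$)
$\left(155496 + S{\left(Q{\left(23 \right)},-126 \right)}\right) + 5026 \left(-9\right) = \left(155496 + \sqrt{250 - 10 \cdot 23^{2}}\right) + 5026 \left(-9\right) = \left(155496 + \sqrt{250 - 5290}\right) - 45234 = \left(155496 + \sqrt{-5040}\right) - 45234 = \left(155496 + 12 i \sqrt{35}\right) - 45234 = 110262 + 12 i \sqrt{35}$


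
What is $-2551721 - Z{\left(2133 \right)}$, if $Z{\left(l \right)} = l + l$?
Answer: $-2555987$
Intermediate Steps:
$Z{\left(l \right)} = 2 l$
$-2551721 - Z{\left(2133 \right)} = -2551721 - 2 \cdot 2133 = -2551721 - 4266 = -2555987$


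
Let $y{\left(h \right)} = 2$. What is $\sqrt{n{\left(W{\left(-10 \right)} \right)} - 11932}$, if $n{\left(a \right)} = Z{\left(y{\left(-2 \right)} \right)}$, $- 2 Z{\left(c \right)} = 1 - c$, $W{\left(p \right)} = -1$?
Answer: $\frac{7 i \sqrt{974}}{2} \approx 109.23 i$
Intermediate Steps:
$Z{\left(c \right)} = - \frac{1}{2} + \frac{c}{2}$ ($Z{\left(c \right)} = - \frac{1 - c}{2} = - \frac{1}{2} + \frac{c}{2}$)
$n{\left(a \right)} = \frac{1}{2}$ ($n{\left(a \right)} = - \frac{1}{2} + \frac{1}{2} \cdot 2 = - \frac{1}{2} + 1 = \frac{1}{2}$)
$\sqrt{n{\left(W{\left(-10 \right)} \right)} - 11932} = \sqrt{\frac{1}{2} - 11932} = \sqrt{- \frac{23863}{2}} = \frac{7 i \sqrt{974}}{2}$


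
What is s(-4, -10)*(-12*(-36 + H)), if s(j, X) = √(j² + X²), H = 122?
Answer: -2064*√29 ≈ -11115.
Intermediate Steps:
s(j, X) = √(X² + j²)
s(-4, -10)*(-12*(-36 + H)) = √((-10)² + (-4)²)*(-12*(-36 + 122)) = √(100 + 16)*(-12*86) = √116*(-1032) = (2*√29)*(-1032) = -2064*√29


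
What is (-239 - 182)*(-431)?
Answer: 181451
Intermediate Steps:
(-239 - 182)*(-431) = -421*(-431) = 181451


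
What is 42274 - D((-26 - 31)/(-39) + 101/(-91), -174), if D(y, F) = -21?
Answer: 42295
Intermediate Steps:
42274 - D((-26 - 31)/(-39) + 101/(-91), -174) = 42274 - 1*(-21) = 42274 + 21 = 42295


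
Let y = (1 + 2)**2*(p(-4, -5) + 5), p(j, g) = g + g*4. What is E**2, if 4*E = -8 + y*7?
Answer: 100489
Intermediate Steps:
p(j, g) = 5*g (p(j, g) = g + 4*g = 5*g)
y = -180 (y = (1 + 2)**2*(5*(-5) + 5) = 3**2*(-25 + 5) = 9*(-20) = -180)
E = -317 (E = (-8 - 180*7)/4 = (-8 - 1260)/4 = (1/4)*(-1268) = -317)
E**2 = (-317)**2 = 100489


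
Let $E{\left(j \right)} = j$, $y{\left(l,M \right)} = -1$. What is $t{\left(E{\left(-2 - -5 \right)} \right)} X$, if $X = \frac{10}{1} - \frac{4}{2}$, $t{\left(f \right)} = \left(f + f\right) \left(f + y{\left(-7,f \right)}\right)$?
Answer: $96$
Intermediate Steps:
$t{\left(f \right)} = 2 f \left(-1 + f\right)$ ($t{\left(f \right)} = \left(f + f\right) \left(f - 1\right) = 2 f \left(-1 + f\right)$)
$X = 8$ ($X = 10 \cdot 1 - 2 = 10 - 2 = 8$)
$t{\left(E{\left(-2 - -5 \right)} \right)} X = 2 \left(-2 - -5\right) \left(-1 - -3\right) 8 = 2 \left(-2 + 5\right) \left(-1 + \left(-2 + 5\right)\right) 8 = 2 \cdot 3 \left(-1 + 3\right) 8 = 2 \cdot 3 \cdot 2 \cdot 8 = 12 \cdot 8 = 96$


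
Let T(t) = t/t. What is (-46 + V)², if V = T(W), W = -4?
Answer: 2025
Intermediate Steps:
T(t) = 1
V = 1
(-46 + V)² = (-46 + 1)² = (-45)² = 2025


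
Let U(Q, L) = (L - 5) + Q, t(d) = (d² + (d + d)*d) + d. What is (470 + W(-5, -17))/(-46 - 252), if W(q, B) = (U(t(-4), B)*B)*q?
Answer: -1170/149 ≈ -7.8523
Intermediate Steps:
t(d) = d + 3*d² (t(d) = (d² + (2*d)*d) + d = (d² + 2*d²) + d = 3*d² + d = d + 3*d²)
U(Q, L) = -5 + L + Q (U(Q, L) = (-5 + L) + Q = -5 + L + Q)
W(q, B) = B*q*(39 + B) (W(q, B) = ((-5 + B - 4*(1 + 3*(-4)))*B)*q = ((-5 + B - 4*(1 - 12))*B)*q = ((-5 + B - 4*(-11))*B)*q = ((-5 + B + 44)*B)*q = ((39 + B)*B)*q = (B*(39 + B))*q = B*q*(39 + B))
(470 + W(-5, -17))/(-46 - 252) = (470 - 17*(-5)*(39 - 17))/(-46 - 252) = (470 - 17*(-5)*22)/(-298) = (470 + 1870)*(-1/298) = 2340*(-1/298) = -1170/149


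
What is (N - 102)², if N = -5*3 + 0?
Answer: 13689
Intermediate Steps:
N = -15 (N = -15 + 0 = -15)
(N - 102)² = (-15 - 102)² = (-117)² = 13689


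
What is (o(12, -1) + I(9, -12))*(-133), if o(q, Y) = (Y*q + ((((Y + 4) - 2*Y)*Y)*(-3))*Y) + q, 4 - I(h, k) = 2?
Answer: 1729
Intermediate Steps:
I(h, k) = 2 (I(h, k) = 4 - 1*2 = 4 - 2 = 2)
o(q, Y) = q + Y*q - 3*Y²*(4 - Y) (o(q, Y) = (Y*q + ((((4 + Y) - 2*Y)*Y)*(-3))*Y) + q = (Y*q + (((4 - Y)*Y)*(-3))*Y) + q = (Y*q + ((Y*(4 - Y))*(-3))*Y) + q = (Y*q + (-3*Y*(4 - Y))*Y) + q = (Y*q - 3*Y²*(4 - Y)) + q = q + Y*q - 3*Y²*(4 - Y))
(o(12, -1) + I(9, -12))*(-133) = ((12 - 12*(-1)² + 3*(-1)³ - 1*12) + 2)*(-133) = ((12 - 12*1 + 3*(-1) - 12) + 2)*(-133) = ((12 - 12 - 3 - 12) + 2)*(-133) = (-15 + 2)*(-133) = -13*(-133) = 1729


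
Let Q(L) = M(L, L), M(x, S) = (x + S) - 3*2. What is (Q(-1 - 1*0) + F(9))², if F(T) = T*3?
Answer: 361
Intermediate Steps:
M(x, S) = -6 + S + x (M(x, S) = (S + x) - 6 = -6 + S + x)
Q(L) = -6 + 2*L (Q(L) = -6 + L + L = -6 + 2*L)
F(T) = 3*T
(Q(-1 - 1*0) + F(9))² = ((-6 + 2*(-1 - 1*0)) + 3*9)² = ((-6 + 2*(-1 + 0)) + 27)² = ((-6 + 2*(-1)) + 27)² = ((-6 - 2) + 27)² = (-8 + 27)² = 19² = 361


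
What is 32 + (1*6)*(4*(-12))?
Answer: -256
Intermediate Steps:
32 + (1*6)*(4*(-12)) = 32 + 6*(-48) = 32 - 288 = -256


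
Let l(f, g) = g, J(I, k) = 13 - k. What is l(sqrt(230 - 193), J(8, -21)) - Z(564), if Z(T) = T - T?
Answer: 34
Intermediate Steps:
Z(T) = 0
l(sqrt(230 - 193), J(8, -21)) - Z(564) = (13 - 1*(-21)) - 1*0 = (13 + 21) + 0 = 34 + 0 = 34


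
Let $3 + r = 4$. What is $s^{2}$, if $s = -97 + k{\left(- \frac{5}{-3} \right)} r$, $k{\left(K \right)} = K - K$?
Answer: $9409$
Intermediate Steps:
$k{\left(K \right)} = 0$
$r = 1$ ($r = -3 + 4 = 1$)
$s = -97$ ($s = -97 + 0 \cdot 1 = -97 + 0 = -97$)
$s^{2} = \left(-97\right)^{2} = 9409$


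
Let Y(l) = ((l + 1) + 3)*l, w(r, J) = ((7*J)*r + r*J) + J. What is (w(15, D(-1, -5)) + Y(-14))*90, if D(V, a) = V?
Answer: 1710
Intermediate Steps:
w(r, J) = J + 8*J*r (w(r, J) = (7*J*r + J*r) + J = 8*J*r + J = J + 8*J*r)
Y(l) = l*(4 + l) (Y(l) = ((1 + l) + 3)*l = (4 + l)*l = l*(4 + l))
(w(15, D(-1, -5)) + Y(-14))*90 = (-(1 + 8*15) - 14*(4 - 14))*90 = (-(1 + 120) - 14*(-10))*90 = (-1*121 + 140)*90 = (-121 + 140)*90 = 19*90 = 1710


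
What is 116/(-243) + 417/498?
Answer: 14521/40338 ≈ 0.35998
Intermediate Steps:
116/(-243) + 417/498 = 116*(-1/243) + 417*(1/498) = -116/243 + 139/166 = 14521/40338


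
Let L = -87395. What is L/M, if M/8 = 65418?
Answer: -87395/523344 ≈ -0.16699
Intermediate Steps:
M = 523344 (M = 8*65418 = 523344)
L/M = -87395/523344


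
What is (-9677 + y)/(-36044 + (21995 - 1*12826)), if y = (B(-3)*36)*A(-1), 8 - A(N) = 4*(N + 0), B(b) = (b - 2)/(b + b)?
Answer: 9317/26875 ≈ 0.34668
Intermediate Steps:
B(b) = (-2 + b)/(2*b) (B(b) = (-2 + b)/((2*b)) = (-2 + b)*(1/(2*b)) = (-2 + b)/(2*b))
A(N) = 8 - 4*N (A(N) = 8 - 4*(N + 0) = 8 - 4*N)
y = 360 (y = (((1/2)*(-2 - 3)/(-3))*36)*(8 - 4*(-1)) = (((1/2)*(-1/3)*(-5))*36)*(8 + 4) = ((5/6)*36)*12 = 30*12 = 360)
(-9677 + y)/(-36044 + (21995 - 1*12826)) = (-9677 + 360)/(-36044 + (21995 - 1*12826)) = -9317/(-36044 + (21995 - 12826)) = -9317/(-36044 + 9169) = -9317/(-26875) = -9317*(-1/26875) = 9317/26875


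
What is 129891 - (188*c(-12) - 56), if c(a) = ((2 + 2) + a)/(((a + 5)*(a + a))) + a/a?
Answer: 2725127/21 ≈ 1.2977e+5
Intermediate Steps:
c(a) = 1 + (4 + a)/(2*a*(5 + a)) (c(a) = (4 + a)/(((5 + a)*(2*a))) + 1 = (4 + a)/((2*a*(5 + a))) + 1 = (4 + a)*(1/(2*a*(5 + a))) + 1 = (4 + a)/(2*a*(5 + a)) + 1 = 1 + (4 + a)/(2*a*(5 + a)))
129891 - (188*c(-12) - 56) = 129891 - (188*((2 + (-12)² + (11/2)*(-12))/((-12)*(5 - 12))) - 56) = 129891 - (188*(-1/12*(2 + 144 - 66)/(-7)) - 56) = 129891 - (188*(-1/12*(-⅐)*80) - 56) = 129891 - (188*(20/21) - 56) = 129891 - (3760/21 - 56) = 129891 - 1*2584/21 = 129891 - 2584/21 = 2725127/21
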